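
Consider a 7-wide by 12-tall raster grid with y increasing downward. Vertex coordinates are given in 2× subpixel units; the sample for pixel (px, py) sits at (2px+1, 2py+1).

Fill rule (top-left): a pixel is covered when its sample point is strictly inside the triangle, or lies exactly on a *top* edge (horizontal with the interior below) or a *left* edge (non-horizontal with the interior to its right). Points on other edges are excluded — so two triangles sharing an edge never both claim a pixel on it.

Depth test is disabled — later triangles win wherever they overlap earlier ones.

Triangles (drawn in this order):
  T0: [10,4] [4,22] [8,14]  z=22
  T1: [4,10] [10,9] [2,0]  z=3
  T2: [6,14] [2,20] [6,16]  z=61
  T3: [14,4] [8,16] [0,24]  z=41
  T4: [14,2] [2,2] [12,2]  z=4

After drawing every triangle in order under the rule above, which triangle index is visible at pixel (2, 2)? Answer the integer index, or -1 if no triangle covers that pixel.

T0:
  2·area = 24  (B↔C swapped to make it positive)
  edge (10, 4)→(8, 14): d=(-2,10) right/bottom  bias=-1
  edge (8, 14)→(4, 22): d=(-4,8) right/bottom  bias=-1
  edge (4, 22)→(10, 4): d=(6,-18) top-left  bias=+0
    (5,0)@(11, 1): e=[-4,28,0] → ·  [on edge]
    (4,3)@(9, 7): e=[4,20,0] → █  [on edge]
    (5,3)@(11, 7): e=[-16,4,36] → ·
    (4,4)@(9, 9): e=[0,12,12] → ·  [on edge]
    (3,6)@(7, 13): e=[12,12,0] → █  [on edge]
    (4,6)@(9, 13): e=[-8,-4,36] → ·
    (3,7)@(7, 15): e=[8,4,12] → █
    (4,7)@(9, 15): e=[-12,-12,48] → ·
    (3,8)@(7, 17): e=[4,-4,24] → ·
    (2,9)@(5, 19): e=[20,4,0] → █  [on edge]
    (3,9)@(7, 19): e=[0,-12,36] → ·  [on edge]
    (2,10)@(5, 21): e=[16,-4,12] → ·
  covered (4 px):
    · · · · · · ·
    · · · · · · ·
    · · · · · · ·
    · · · · █ · ·
    · · · · · · ·
    · · · · · · ·
    · · · █ · · ·
    · · · █ · · ·
    · · · · · · ·
    · · █ · · · ·
    · · · · · · ·
    · · · · · · ·
T1:
  2·area = 62  (B↔C swapped to make it positive)
  edge (4, 10)→(2, 0): d=(-2,-10) top-left  bias=+0
  edge (2, 0)→(10, 9): d=(8,9) right/bottom  bias=-1
  edge (10, 9)→(4, 10): d=(-6,1) right/bottom  bias=-1
    (1,1)@(3, 3): e=[4,15,43] → █
    (2,1)@(5, 3): e=[24,-3,41] → ·
    (1,2)@(3, 5): e=[0,31,31] → █  [on edge]
    (2,2)@(5, 5): e=[20,13,29] → █
    (3,2)@(7, 5): e=[40,-5,27] → ·
    (1,3)@(3, 7): e=[-4,47,19] → ·
    (2,3)@(5, 7): e=[16,29,17] → █
    (3,3)@(7, 7): e=[36,11,15] → █
    (4,3)@(9, 7): e=[56,-7,13] → ·
    (2,4)@(5, 9): e=[12,45,5] → █
    (4,4)@(9, 9): e=[52,9,1] → █
    (5,4)@(11, 9): e=[72,-9,-1] → ·
    (2,7)@(5, 15): e=[0,93,-31] → ·  [on edge]
  covered (8 px):
    · · · · · · ·
    · █ · · · · ·
    · █ █ · · · ·
    · · █ █ · · ·
    · · █ █ █ · ·
    · · · · · · ·
    · · · · · · ·
    · · · · · · ·
    · · · · · · ·
    · · · · · · ·
    · · · · · · ·
    · · · · · · ·
T2:
  2·area = 8  (B↔C swapped to make it positive)
  edge (6, 14)→(6, 16): d=(0,2) right/bottom  bias=-1
  edge (6, 16)→(2, 20): d=(-4,4) right/bottom  bias=-1
  edge (2, 20)→(6, 14): d=(4,-6) top-left  bias=+0
    (6,4)@(13, 9): e=[-14,0,22] → ·  [on edge]
    (5,5)@(11, 11): e=[-10,0,18] → ·  [on edge]
    (4,6)@(9, 13): e=[-6,0,14] → ·  [on edge]
    (3,7)@(7, 15): e=[-2,0,10] → ·  [on edge]
    (2,8)@(5, 17): e=[2,0,6] → ·  [on edge]
    (1,9)@(3, 19): e=[6,0,2] → ·  [on edge]
    (0,10)@(1, 21): e=[10,0,-2] → ·  [on edge]
  covered (0 px):
    · · · · · · ·
    · · · · · · ·
    · · · · · · ·
    · · · · · · ·
    · · · · · · ·
    · · · · · · ·
    · · · · · · ·
    · · · · · · ·
    · · · · · · ·
    · · · · · · ·
    · · · · · · ·
    · · · · · · ·
T3:
  2·area = 48
  edge (14, 4)→(8, 16): d=(-6,12) right/bottom  bias=-1
  edge (8, 16)→(0, 24): d=(-8,8) right/bottom  bias=-1
  edge (0, 24)→(14, 4): d=(14,-20) top-left  bias=+0
    (5,4)@(11, 9): e=[6,32,10] → █
    (6,4)@(13, 9): e=[-18,16,50] → ·
    (5,5)@(11, 11): e=[-6,16,38] → ·
    (6,5)@(13, 11): e=[-30,0,78] → ·  [on edge]
    (4,6)@(9, 13): e=[6,16,26] → █
    (5,6)@(11, 13): e=[-18,0,66] → ·  [on edge]
    (3,7)@(7, 15): e=[18,16,14] → █
    (4,7)@(9, 15): e=[-6,0,54] → ·  [on edge]
    (2,8)@(5, 17): e=[30,16,2] → █
    (3,8)@(7, 17): e=[6,0,42] → ·  [on edge]
    (2,9)@(5, 19): e=[18,0,30] → ·  [on edge]
    (1,10)@(3, 21): e=[30,0,18] → ·  [on edge]
    (0,11)@(1, 23): e=[42,0,6] → ·  [on edge]
  covered (4 px):
    · · · · · · ·
    · · · · · · ·
    · · · · · · ·
    · · · · · · ·
    · · · · · █ ·
    · · · · · · ·
    · · · · █ · ·
    · · · █ · · ·
    · · █ · · · ·
    · · · · · · ·
    · · · · · · ·
    · · · · · · ·
T4:
  degenerate (2·area = 0) — covers nothing

Z-buffer (winner per pixel, '.' = empty):
  . . . . . . .
  . 1 . . . . .
  . 1 1 . . . .
  . . 1 1 0 . .
  . . 1 1 1 3 .
  . . . . . . .
  . . . 0 3 . .
  . . . 3 . . .
  . . 3 . . . .
  . . 0 . . . .
  . . . . . . .
  . . . . . . .

Answer: 1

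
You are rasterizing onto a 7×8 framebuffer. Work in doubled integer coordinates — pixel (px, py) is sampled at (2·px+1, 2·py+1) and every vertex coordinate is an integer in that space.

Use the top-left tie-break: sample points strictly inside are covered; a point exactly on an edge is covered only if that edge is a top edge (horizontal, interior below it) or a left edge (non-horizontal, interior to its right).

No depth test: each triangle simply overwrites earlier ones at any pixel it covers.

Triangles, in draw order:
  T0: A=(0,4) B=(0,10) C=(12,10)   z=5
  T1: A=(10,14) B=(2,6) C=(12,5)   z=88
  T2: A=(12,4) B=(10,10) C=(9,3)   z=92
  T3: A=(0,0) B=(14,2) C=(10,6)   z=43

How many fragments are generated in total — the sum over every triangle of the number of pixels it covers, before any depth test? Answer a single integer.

T0:
  2·area = 72  (B↔C swapped to make it positive)
  edge (0, 4)→(12, 10): d=(12,6) right/bottom  bias=-1
  edge (12, 10)→(0, 10): d=(-12,0) right/bottom  bias=-1
  edge (0, 10)→(0, 4): d=(0,-6) top-left  bias=+0
    (0,2)@(1, 5): e=[6,60,6] → X
    (1,2)@(3, 5): e=[-6,60,18] → .
    (0,3)@(1, 7): e=[30,36,6] → X
    (1,3)@(3, 7): e=[18,36,18] → X
    (2,3)@(5, 7): e=[6,36,30] → X
    (3,3)@(7, 7): e=[-6,36,42] → .
    (0,4)@(1, 9): e=[54,12,6] → X
    (3,4)@(7, 9): e=[18,12,42] → X
    (4,4)@(9, 9): e=[6,12,54] → X
    (5,4)@(11, 9): e=[-6,12,66] → .
    (0,5)@(1, 11): e=[78,-12,6] → .
    (1,5)@(3, 11): e=[66,-12,18] → .
  covered (9 px):
    . . . . . . .
    . . . . . . .
    X . . . . . .
    X X X . . . .
    X X X X X . .
    . . . . . . .
    . . . . . . .
    . . . . . . .
T1:
  2·area = 88
  edge (10, 14)→(2, 6): d=(-8,-8) top-left  bias=+0
  edge (2, 6)→(12, 5): d=(10,-1) top-left  bias=+0
  edge (12, 5)→(10, 14): d=(-2,9) right/bottom  bias=-1
    (0,2)@(1, 5): e=[0,-11,99] → .  [on edge]
    (1,3)@(3, 7): e=[0,11,77] → X  [on edge]
    (2,3)@(5, 7): e=[16,13,59] → X
    (3,3)@(7, 7): e=[32,15,41] → X
    (4,3)@(9, 7): e=[48,17,23] → X
    (5,3)@(11, 7): e=[64,19,5] → X
    (6,3)@(13, 7): e=[80,21,-13] → .
    (1,4)@(3, 9): e=[-16,31,73] → .
    (2,4)@(5, 9): e=[0,33,55] → X  [on edge]
    (6,4)@(13, 9): e=[64,41,-17] → .
    (2,5)@(5, 11): e=[-16,53,51] → .
    (3,5)@(7, 11): e=[0,55,33] → X  [on edge]
    (4,6)@(9, 13): e=[0,77,11] → X  [on edge]
    (5,7)@(11, 15): e=[0,99,-11] → .  [on edge]
  covered (12 px):
    . . . . . . .
    . . . . . . .
    . . . . . . .
    . X X X X X .
    . . X X X X .
    . . . X X . .
    . . . . X . .
    . . . . . . .
T2:
  2·area = 20
  edge (12, 4)→(10, 10): d=(-2,6) right/bottom  bias=-1
  edge (10, 10)→(9, 3): d=(-1,-7) top-left  bias=+0
  edge (9, 3)→(12, 4): d=(3,1) right/bottom  bias=-1
    (1,0)@(3, 1): e=[60,-40,0] → .  [on edge]
    (6,0)@(13, 1): e=[0,30,-10] → .  [on edge]
    (4,1)@(9, 3): e=[20,0,0] → .  [on edge]
    (5,2)@(11, 5): e=[4,12,4] → X
    (6,2)@(13, 5): e=[-8,26,2] → .
    (5,3)@(11, 7): e=[0,10,10] → .  [on edge]
    (4,6)@(9, 13): e=[0,-10,30] → .  [on edge]
  covered (1 px):
    . . . . . . .
    . . . . . . .
    . . . . . X .
    . . . . . . .
    . . . . . . .
    . . . . . . .
    . . . . . . .
    . . . . . . .
T3:
  2·area = 64
  edge (0, 0)→(14, 2): d=(14,2) right/bottom  bias=-1
  edge (14, 2)→(10, 6): d=(-4,4) right/bottom  bias=-1
  edge (10, 6)→(0, 0): d=(-10,-6) top-left  bias=+0
    (1,0)@(3, 1): e=[8,48,8] → X
    (2,0)@(5, 1): e=[4,40,20] → X
    (3,0)@(7, 1): e=[0,32,32] → .  [on edge]
    (1,1)@(3, 3): e=[36,40,-12] → .
    (2,1)@(5, 3): e=[32,32,0] → X  [on edge]
    (3,1)@(7, 3): e=[28,24,12] → X
    (4,1)@(9, 3): e=[24,16,24] → X
    (5,1)@(11, 3): e=[20,8,36] → X
    (6,1)@(13, 3): e=[16,0,48] → .  [on edge]
    (2,2)@(5, 5): e=[60,24,-20] → .
    (3,2)@(7, 5): e=[56,16,-8] → .
    (4,2)@(9, 5): e=[52,8,4] → X
    (5,2)@(11, 5): e=[48,0,16] → .  [on edge]
    (4,3)@(9, 7): e=[80,0,-16] → .  [on edge]
    (3,4)@(7, 9): e=[112,0,-48] → .  [on edge]
    (2,5)@(5, 11): e=[144,0,-80] → .  [on edge]
    (1,6)@(3, 13): e=[176,0,-112] → .  [on edge]
    (0,7)@(1, 15): e=[208,0,-144] → .  [on edge]
  covered (7 px):
    . X X . . . .
    . . X X X X .
    . . . . X . .
    . . . . . . .
    . . . . . . .
    . . . . . . .
    . . . . . . .
    . . . . . . .

Final: 29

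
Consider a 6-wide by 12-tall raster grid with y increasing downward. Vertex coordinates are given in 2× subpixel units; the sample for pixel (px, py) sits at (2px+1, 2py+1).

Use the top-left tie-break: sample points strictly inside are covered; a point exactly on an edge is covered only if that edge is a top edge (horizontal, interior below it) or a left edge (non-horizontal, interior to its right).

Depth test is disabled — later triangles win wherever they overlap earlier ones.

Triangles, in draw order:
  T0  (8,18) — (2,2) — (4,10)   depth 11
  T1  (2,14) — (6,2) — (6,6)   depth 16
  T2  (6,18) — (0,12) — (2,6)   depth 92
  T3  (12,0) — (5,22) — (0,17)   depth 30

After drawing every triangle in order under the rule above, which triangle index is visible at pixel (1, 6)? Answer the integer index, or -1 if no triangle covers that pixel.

T0:
  2·area = 16  (B↔C swapped to make it positive)
  edge (8, 18)→(4, 10): d=(-4,-8) top-left  bias=+0
  edge (4, 10)→(2, 2): d=(-2,-8) top-left  bias=+0
  edge (2, 2)→(8, 18): d=(6,16) right/bottom  bias=-1
    (1,2)@(3, 5): e=[12,2,2] → X
    (2,2)@(5, 5): e=[28,18,-30] → .
    (1,3)@(3, 7): e=[4,-2,14] → .
    (2,5)@(5, 11): e=[4,6,6] → X
    (3,5)@(7, 11): e=[20,22,-26] → .
    (2,6)@(5, 13): e=[-4,2,18] → .
  covered (2 px):
    . . . . . .
    . . . . . .
    . X . . . .
    . . . . . .
    . . . . . .
    . . X . . .
    . . . . . .
    . . . . . .
    . . . . . .
    . . . . . .
    . . . . . .
    . . . . . .
T1:
  2·area = 16
  edge (2, 14)→(6, 2): d=(4,-12) top-left  bias=+0
  edge (6, 2)→(6, 6): d=(0,4) right/bottom  bias=-1
  edge (6, 6)→(2, 14): d=(-4,8) right/bottom  bias=-1
    (2,2)@(5, 5): e=[0,4,12] → X  [on edge]
    (3,2)@(7, 5): e=[24,-4,-4] → .
    (2,3)@(5, 7): e=[8,4,4] → X
    (3,3)@(7, 7): e=[32,-4,-12] → .
    (2,4)@(5, 9): e=[16,4,-4] → .
    (1,5)@(3, 11): e=[0,12,4] → X  [on edge]
    (2,5)@(5, 11): e=[24,4,-12] → .
    (1,6)@(3, 13): e=[8,12,-4] → .
    (0,8)@(1, 17): e=[0,20,-4] → .  [on edge]
  covered (3 px):
    . . . . . .
    . . . . . .
    . . X . . .
    . . X . . .
    . . . . . .
    . X . . . .
    . . . . . .
    . . . . . .
    . . . . . .
    . . . . . .
    . . . . . .
    . . . . . .
T2:
  2·area = 48
  edge (6, 18)→(0, 12): d=(-6,-6) top-left  bias=+0
  edge (0, 12)→(2, 6): d=(2,-6) top-left  bias=+0
  edge (2, 6)→(6, 18): d=(4,12) right/bottom  bias=-1
    (0,1)@(1, 3): e=[60,-12,0] → .  [on edge]
    (1,1)@(3, 3): e=[72,0,-24] → .  [on edge]
    (0,4)@(1, 9): e=[24,0,24] → X  [on edge]
    (1,4)@(3, 9): e=[36,12,0] → .  [on edge]
    (0,5)@(1, 11): e=[12,4,32] → X
    (1,5)@(3, 11): e=[24,16,8] → X
    (2,5)@(5, 11): e=[36,28,-16] → .
    (0,6)@(1, 13): e=[0,8,40] → X  [on edge]
    (2,6)@(5, 13): e=[24,32,-8] → .
    (0,7)@(1, 15): e=[-12,12,48] → .
    (1,7)@(3, 15): e=[0,24,24] → X  [on edge]
    (2,7)@(5, 15): e=[12,36,0] → .  [on edge]
    (2,8)@(5, 17): e=[0,40,8] → X  [on edge]
    (3,9)@(7, 19): e=[0,56,-8] → .  [on edge]
    (3,10)@(7, 21): e=[-12,60,0] → .  [on edge]
    (4,10)@(9, 21): e=[0,72,-24] → .  [on edge]
    (5,11)@(11, 23): e=[0,88,-40] → .  [on edge]
  covered (7 px):
    . . . . . .
    . . . . . .
    . . . . . .
    . . . . . .
    X . . . . .
    X X . . . .
    X X . . . .
    . X . . . .
    . . X . . .
    . . . . . .
    . . . . . .
    . . . . . .
T3:
  2·area = 145
  edge (12, 0)→(5, 22): d=(-7,22) right/bottom  bias=-1
  edge (5, 22)→(0, 17): d=(-5,-5) top-left  bias=+0
  edge (0, 17)→(12, 0): d=(12,-17) top-left  bias=+0
    (5,1)@(11, 3): e=[1,125,19] → X
    (4,2)@(9, 5): e=[31,105,9] → X
    (5,2)@(11, 5): e=[-13,115,43] → .
    (4,3)@(9, 7): e=[17,95,33] → X
    (5,3)@(11, 7): e=[-27,105,67] → .
    (3,4)@(7, 9): e=[47,75,23] → X
    (5,4)@(11, 9): e=[-41,95,91] → .
    (2,5)@(5, 11): e=[77,55,13] → X
    (4,5)@(9, 11): e=[-11,75,81] → .
    (1,6)@(3, 13): e=[107,35,3] → X
    (4,6)@(9, 13): e=[-25,65,105] → .
    (1,7)@(3, 15): e=[93,25,27] → X
  covered (19 px):
    . . . . . .
    . . . . . X
    . . . . X .
    . . . . X .
    . . . X X .
    . . X X . .
    . X X X . .
    . X X X . .
    X X X . . .
    . X X . . .
    . . X . . .
    . . . . . .

Z-buffer (winner per pixel, '.' = empty):
  . . . . . .
  . . . . . 3
  . 0 1 . 3 .
  . . 1 . 3 .
  2 . . 3 3 .
  2 2 3 3 . .
  2 3 3 3 . .
  . 3 3 3 . .
  3 3 3 . . .
  . 3 3 . . .
  . . 3 . . .
  . . . . . .

Result: 3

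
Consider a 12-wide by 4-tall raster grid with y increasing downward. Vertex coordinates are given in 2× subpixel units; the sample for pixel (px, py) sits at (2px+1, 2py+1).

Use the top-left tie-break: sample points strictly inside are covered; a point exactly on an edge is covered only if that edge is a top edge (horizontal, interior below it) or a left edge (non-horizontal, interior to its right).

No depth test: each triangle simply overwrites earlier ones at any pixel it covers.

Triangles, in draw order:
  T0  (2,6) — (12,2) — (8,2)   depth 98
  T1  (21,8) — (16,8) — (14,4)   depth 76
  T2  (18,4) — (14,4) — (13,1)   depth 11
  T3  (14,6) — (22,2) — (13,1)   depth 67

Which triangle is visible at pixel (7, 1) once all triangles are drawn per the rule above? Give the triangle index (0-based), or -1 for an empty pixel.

T0:
  2·area = 16  (B↔C swapped to make it positive)
  edge (2, 6)→(8, 2): d=(6,-4) top-left  bias=+0
  edge (8, 2)→(12, 2): d=(4,0) top-left  bias=+0
  edge (12, 2)→(2, 6): d=(-10,4) right/bottom  bias=-1
    (3,1)@(7, 3): e=[2,4,10] → █
    (4,1)@(9, 3): e=[10,4,2] → █
    (5,1)@(11, 3): e=[18,4,-6] → ·
    (3,2)@(7, 5): e=[14,12,-10] → ·
    (4,2)@(9, 5): e=[22,12,-18] → ·
  covered (2 px):
    · · · · · · · · · · · ·
    · · · █ █ · · · · · · ·
    · · · · · · · · · · · ·
    · · · · · · · · · · · ·
T1:
  2·area = 20
  edge (21, 8)→(16, 8): d=(-5,0) right/bottom  bias=-1
  edge (16, 8)→(14, 4): d=(-2,-4) top-left  bias=+0
  edge (14, 4)→(21, 8): d=(7,4) right/bottom  bias=-1
    (7,2)@(15, 5): e=[15,2,3] → █
    (8,2)@(17, 5): e=[15,10,-5] → ·
    (7,3)@(15, 7): e=[5,-2,17] → ·
    (8,3)@(17, 7): e=[5,6,9] → █
    (9,3)@(19, 7): e=[5,14,1] → █
    (10,3)@(21, 7): e=[5,22,-7] → ·
  covered (3 px):
    · · · · · · · · · · · ·
    · · · · · · · · · · · ·
    · · · · · · · █ · · · ·
    · · · · · · · · █ █ · ·
T2:
  2·area = 12
  edge (18, 4)→(14, 4): d=(-4,0) right/bottom  bias=-1
  edge (14, 4)→(13, 1): d=(-1,-3) top-left  bias=+0
  edge (13, 1)→(18, 4): d=(5,3) right/bottom  bias=-1
    (6,0)@(13, 1): e=[12,0,0] → ·  [on edge]
    (7,1)@(15, 3): e=[4,4,4] → █
    (8,1)@(17, 3): e=[4,10,-2] → ·
    (7,2)@(15, 5): e=[-4,2,14] → ·
    (7,3)@(15, 7): e=[-12,0,24] → ·  [on edge]
    (11,3)@(23, 7): e=[-12,24,0] → ·  [on edge]
  covered (1 px):
    · · · · · · · · · · · ·
    · · · · · · · █ · · · ·
    · · · · · · · · · · · ·
    · · · · · · · · · · · ·
T3:
  2·area = 44  (B↔C swapped to make it positive)
  edge (14, 6)→(13, 1): d=(-1,-5) top-left  bias=+0
  edge (13, 1)→(22, 2): d=(9,1) right/bottom  bias=-1
  edge (22, 2)→(14, 6): d=(-8,4) right/bottom  bias=-1
    (6,0)@(13, 1): e=[0,0,44] → ·  [on edge]
    (7,1)@(15, 3): e=[8,16,20] → █
    (8,1)@(17, 3): e=[18,14,12] → █
    (9,1)@(19, 3): e=[28,12,4] → █
    (10,1)@(21, 3): e=[38,10,-4] → ·
    (7,2)@(15, 5): e=[6,34,4] → █
    (8,2)@(17, 5): e=[16,32,-4] → ·
    (9,2)@(19, 5): e=[26,30,-12] → ·
    (7,3)@(15, 7): e=[4,52,-12] → ·
  covered (4 px):
    · · · · · · · · · · · ·
    · · · · · · · █ █ █ · ·
    · · · · · · · █ · · · ·
    · · · · · · · · · · · ·

Z-buffer (winner per pixel, '.' = empty):
  . . . . . . . . . . . .
  . . . 0 0 . . 3 3 3 . .
  . . . . . . . 3 . . . .
  . . . . . . . . 1 1 . .

Final: 3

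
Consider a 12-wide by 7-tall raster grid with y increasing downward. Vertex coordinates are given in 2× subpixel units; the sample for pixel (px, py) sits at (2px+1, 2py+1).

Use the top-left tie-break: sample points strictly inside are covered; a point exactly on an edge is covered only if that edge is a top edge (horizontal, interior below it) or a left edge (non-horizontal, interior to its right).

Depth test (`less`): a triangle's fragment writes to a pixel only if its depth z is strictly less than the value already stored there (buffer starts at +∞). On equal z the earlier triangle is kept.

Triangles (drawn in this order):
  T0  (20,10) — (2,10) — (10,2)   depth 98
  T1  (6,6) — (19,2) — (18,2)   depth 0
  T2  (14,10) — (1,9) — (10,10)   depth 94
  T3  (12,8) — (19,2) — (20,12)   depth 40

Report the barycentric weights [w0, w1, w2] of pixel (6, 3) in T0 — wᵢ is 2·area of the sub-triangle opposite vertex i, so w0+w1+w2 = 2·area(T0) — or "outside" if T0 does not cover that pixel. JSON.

T0:
  2·area = 144
  edge (20, 10)→(2, 10): d=(-18,0) right/bottom  bias=-1
  edge (2, 10)→(10, 2): d=(8,-8) top-left  bias=+0
  edge (10, 2)→(20, 10): d=(10,8) right/bottom  bias=-1
    (5,0)@(11, 1): e=[162,0,-18] → .  [on edge]
    (4,1)@(9, 3): e=[126,0,18] → X  [on edge]
    (5,1)@(11, 3): e=[126,16,2] → X
    (6,1)@(13, 3): e=[126,32,-14] → .
    (3,2)@(7, 5): e=[90,0,54] → X  [on edge]
    (6,2)@(13, 5): e=[90,48,6] → X
    (7,2)@(15, 5): e=[90,64,-10] → .
    (2,3)@(5, 7): e=[54,0,90] → X  [on edge]
    (7,3)@(15, 7): e=[54,80,10] → X
    (8,3)@(17, 7): e=[54,96,-6] → .
    (1,4)@(3, 9): e=[18,0,126] → X  [on edge]
    (8,4)@(17, 9): e=[18,112,14] → X
    (0,5)@(1, 11): e=[-18,0,162] → .  [on edge]
  covered (20 px):
    . . . . . . . . . . . .
    . . . . X X . . . . . .
    . . . X X X X . . . . .
    . . X X X X X X . . . .
    . X X X X X X X X . . .
    . . . . . . . . . . . .
    . . . . . . . . . . . .
T1:
  2·area = 4  (B↔C swapped to make it positive)
  edge (6, 6)→(18, 2): d=(12,-4) top-left  bias=+0
  edge (18, 2)→(19, 2): d=(1,0) top-left  bias=+0
  edge (19, 2)→(6, 6): d=(-13,4) right/bottom  bias=-1
    (10,0)@(21, 1): e=[0,-1,5] → .  [on edge]
    (7,1)@(15, 3): e=[0,1,3] → X  [on edge]
    (8,1)@(17, 3): e=[8,1,-5] → .
    (4,2)@(9, 5): e=[0,3,1] → X  [on edge]
    (5,2)@(11, 5): e=[8,3,-7] → .
    (7,2)@(15, 5): e=[24,3,-23] → .
    (1,3)@(3, 7): e=[0,5,-1] → .  [on edge]
    (4,3)@(9, 7): e=[24,5,-25] → .
  covered (2 px):
    . . . . . . . . . . . .
    . . . . . . . X . . . .
    . . . . X . . . . . . .
    . . . . . . . . . . . .
    . . . . . . . . . . . .
    . . . . . . . . . . . .
    . . . . . . . . . . . .
T2:
  2·area = 4  (B↔C swapped to make it positive)
  edge (14, 10)→(10, 10): d=(-4,0) right/bottom  bias=-1
  edge (10, 10)→(1, 9): d=(-9,-1) top-left  bias=+0
  edge (1, 9)→(14, 10): d=(13,1) right/bottom  bias=-1
    (0,4)@(1, 9): e=[4,0,0] → .  [on edge]
    (9,5)@(19, 11): e=[-4,0,8] → .  [on edge]
  covered (0 px):
    . . . . . . . . . . . .
    . . . . . . . . . . . .
    . . . . . . . . . . . .
    . . . . . . . . . . . .
    . . . . . . . . . . . .
    . . . . . . . . . . . .
    . . . . . . . . . . . .
T3:
  2·area = 76
  edge (12, 8)→(19, 2): d=(7,-6) top-left  bias=+0
  edge (19, 2)→(20, 12): d=(1,10) right/bottom  bias=-1
  edge (20, 12)→(12, 8): d=(-8,-4) top-left  bias=+0
    (9,1)@(19, 3): e=[7,1,68] → X
    (10,1)@(21, 3): e=[19,-19,76] → .
    (8,2)@(17, 5): e=[9,23,44] → X
    (10,2)@(21, 5): e=[33,-17,60] → .
    (7,3)@(15, 7): e=[11,45,20] → X
    (10,3)@(21, 7): e=[47,-15,44] → .
    (7,4)@(15, 9): e=[25,47,4] → X
    (10,4)@(21, 9): e=[61,-13,28] → .
    (7,5)@(15, 11): e=[39,49,-12] → .
    (8,5)@(17, 11): e=[51,29,-4] → .
    (9,5)@(19, 11): e=[63,9,4] → X
    (10,5)@(21, 11): e=[75,-11,12] → .
  covered (10 px):
    . . . . . . . . . . . .
    . . . . . . . . . X . .
    . . . . . . . . X X . .
    . . . . . . . X X X . .
    . . . . . . . X X X . .
    . . . . . . . . . X . .
    . . . . . . . . . . . .

Answer: [64,26,54]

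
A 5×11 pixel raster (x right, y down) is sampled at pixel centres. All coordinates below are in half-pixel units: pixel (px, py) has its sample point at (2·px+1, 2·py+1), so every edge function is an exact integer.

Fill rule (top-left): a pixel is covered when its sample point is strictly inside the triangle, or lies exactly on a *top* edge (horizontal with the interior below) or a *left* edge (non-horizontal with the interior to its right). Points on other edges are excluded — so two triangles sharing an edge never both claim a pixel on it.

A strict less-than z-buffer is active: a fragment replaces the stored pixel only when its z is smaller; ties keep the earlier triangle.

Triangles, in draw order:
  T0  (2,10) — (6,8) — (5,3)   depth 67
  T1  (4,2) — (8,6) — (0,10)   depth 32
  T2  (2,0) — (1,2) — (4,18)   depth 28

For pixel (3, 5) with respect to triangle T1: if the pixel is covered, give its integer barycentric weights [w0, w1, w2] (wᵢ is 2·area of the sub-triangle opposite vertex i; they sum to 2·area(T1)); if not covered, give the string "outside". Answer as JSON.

T0:
  2·area = 22  (B↔C swapped to make it positive)
  edge (2, 10)→(5, 3): d=(3,-7) top-left  bias=+0
  edge (5, 3)→(6, 8): d=(1,5) right/bottom  bias=-1
  edge (6, 8)→(2, 10): d=(-4,2) right/bottom  bias=-1
    (2,1)@(5, 3): e=[0,0,22] → ·  [on edge]
    (2,2)@(5, 5): e=[6,2,14] → █
    (3,2)@(7, 5): e=[20,-8,10] → ·
    (2,3)@(5, 7): e=[12,4,6] → █
    (3,3)@(7, 7): e=[26,-6,2] → ·
    (1,4)@(3, 9): e=[4,16,2] → █
    (2,4)@(5, 9): e=[18,6,-2] → ·
    (1,5)@(3, 11): e=[10,18,-6] → ·
    (3,6)@(7, 13): e=[44,0,-22] → ·  [on edge]
  covered (3 px):
    · · · · ·
    · · · · ·
    · · █ · ·
    · · █ · ·
    · █ · · ·
    · · · · ·
    · · · · ·
    · · · · ·
    · · · · ·
    · · · · ·
    · · · · ·
T1:
  2·area = 48
  edge (4, 2)→(8, 6): d=(4,4) right/bottom  bias=-1
  edge (8, 6)→(0, 10): d=(-8,4) right/bottom  bias=-1
  edge (0, 10)→(4, 2): d=(4,-8) top-left  bias=+0
    (1,0)@(3, 1): e=[0,60,-12] → ·  [on edge]
    (2,1)@(5, 3): e=[0,36,12] → ·  [on edge]
    (1,2)@(3, 5): e=[16,28,4] → █
    (2,2)@(5, 5): e=[8,20,20] → █
    (3,2)@(7, 5): e=[0,12,36] → ·  [on edge]
    (1,3)@(3, 7): e=[24,12,12] → █
    (3,3)@(7, 7): e=[8,-4,44] → ·
    (4,3)@(9, 7): e=[0,-12,60] → ·  [on edge]
    (0,4)@(1, 9): e=[40,4,4] → █
    (1,4)@(3, 9): e=[32,-4,20] → ·
    (2,4)@(5, 9): e=[24,-12,36] → ·
    (0,5)@(1, 11): e=[48,-12,12] → ·
  covered (5 px):
    · · · · ·
    · · · · ·
    · █ █ · ·
    · █ █ · ·
    █ · · · ·
    · · · · ·
    · · · · ·
    · · · · ·
    · · · · ·
    · · · · ·
    · · · · ·
T2:
  2·area = 22  (B↔C swapped to make it positive)
  edge (2, 0)→(4, 18): d=(2,18) right/bottom  bias=-1
  edge (4, 18)→(1, 2): d=(-3,-16) top-left  bias=+0
  edge (1, 2)→(2, 0): d=(1,-2) top-left  bias=+0
    (1,4)@(3, 9): e=[0,11,11] → ·  [on edge]
    (1,5)@(3, 11): e=[4,5,13] → █
    (2,5)@(5, 11): e=[-32,37,17] → ·
    (1,6)@(3, 13): e=[8,-1,15] → ·
  covered (1 px):
    · · · · ·
    · · · · ·
    · · · · ·
    · · · · ·
    · · · · ·
    · █ · · ·
    · · · · ·
    · · · · ·
    · · · · ·
    · · · · ·
    · · · · ·

Answer: "outside"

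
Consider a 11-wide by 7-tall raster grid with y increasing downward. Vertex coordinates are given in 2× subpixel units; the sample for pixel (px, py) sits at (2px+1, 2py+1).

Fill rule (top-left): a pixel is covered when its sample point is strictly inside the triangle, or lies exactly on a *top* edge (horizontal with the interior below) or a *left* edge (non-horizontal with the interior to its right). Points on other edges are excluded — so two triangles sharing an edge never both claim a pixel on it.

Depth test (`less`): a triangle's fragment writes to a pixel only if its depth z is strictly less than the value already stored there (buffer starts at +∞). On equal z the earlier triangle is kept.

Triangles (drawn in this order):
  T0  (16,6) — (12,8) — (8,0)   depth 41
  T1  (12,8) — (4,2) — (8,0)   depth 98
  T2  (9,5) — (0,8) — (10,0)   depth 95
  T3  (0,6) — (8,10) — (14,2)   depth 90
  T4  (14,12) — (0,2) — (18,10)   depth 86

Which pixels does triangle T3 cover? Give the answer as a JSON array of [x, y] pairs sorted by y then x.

T0:
  2·area = 40
  edge (16, 6)→(12, 8): d=(-4,2) right/bottom  bias=-1
  edge (12, 8)→(8, 0): d=(-4,-8) top-left  bias=+0
  edge (8, 0)→(16, 6): d=(8,6) right/bottom  bias=-1
    (4,0)@(9, 1): e=[34,4,2] → X
    (5,0)@(11, 1): e=[30,20,-10] → .
    (4,1)@(9, 3): e=[26,-4,18] → .
    (5,1)@(11, 3): e=[22,12,6] → X
    (6,1)@(13, 3): e=[18,28,-6] → .
    (5,2)@(11, 5): e=[14,4,22] → X
    (6,2)@(13, 5): e=[10,20,10] → X
    (7,2)@(15, 5): e=[6,36,-2] → .
    (5,3)@(11, 7): e=[6,-4,38] → .
    (6,3)@(13, 7): e=[2,12,26] → X
    (7,3)@(15, 7): e=[-2,28,14] → .
    (6,4)@(13, 9): e=[-6,4,42] → .
  covered (5 px):
    . . . . X . . . . . .
    . . . . . X . . . . .
    . . . . . X X . . . .
    . . . . . . X . . . .
    . . . . . . . . . . .
    . . . . . . . . . . .
    . . . . . . . . . . .
T1:
  2·area = 40
  edge (12, 8)→(4, 2): d=(-8,-6) top-left  bias=+0
  edge (4, 2)→(8, 0): d=(4,-2) top-left  bias=+0
  edge (8, 0)→(12, 8): d=(4,8) right/bottom  bias=-1
    (3,0)@(7, 1): e=[26,2,12] → X
    (4,0)@(9, 1): e=[38,6,-4] → .
    (3,1)@(7, 3): e=[10,10,20] → X
    (4,1)@(9, 3): e=[22,14,4] → X
    (5,1)@(11, 3): e=[34,18,-12] → .
    (3,2)@(7, 5): e=[-6,18,28] → .
    (4,2)@(9, 5): e=[6,22,12] → X
    (5,2)@(11, 5): e=[18,26,-4] → .
    (4,3)@(9, 7): e=[-10,30,20] → .
    (5,3)@(11, 7): e=[2,34,4] → X
    (6,3)@(13, 7): e=[14,38,-12] → .
    (5,4)@(11, 9): e=[-14,42,12] → .
  covered (5 px):
    . . . X . . . . . . .
    . . . X X . . . . . .
    . . . . X . . . . . .
    . . . . . X . . . . .
    . . . . . . . . . . .
    . . . . . . . . . . .
    . . . . . . . . . . .
T2:
  2·area = 42
  edge (9, 5)→(0, 8): d=(-9,3) right/bottom  bias=-1
  edge (0, 8)→(10, 0): d=(10,-8) top-left  bias=+0
  edge (10, 0)→(9, 5): d=(-1,5) right/bottom  bias=-1
    (4,0)@(9, 1): e=[36,2,4] → X
    (5,0)@(11, 1): e=[30,18,-6] → .
    (10,0)@(21, 1): e=[0,98,-56] → .  [on edge]
    (3,1)@(7, 3): e=[24,6,12] → X
    (5,1)@(11, 3): e=[12,38,-8] → .
    (7,1)@(15, 3): e=[0,70,-28] → .  [on edge]
    (2,2)@(5, 5): e=[12,10,20] → X
    (4,2)@(9, 5): e=[0,42,0] → .  [on edge]
    (1,3)@(3, 7): e=[0,14,28] → .  [on edge]
    (2,3)@(5, 7): e=[-6,30,18] → .
    (3,3)@(7, 7): e=[-12,46,8] → .
  covered (5 px):
    . . . . X . . . . . .
    . . . X X . . . . . .
    . . X X . . . . . . .
    . . . . . . . . . . .
    . . . . . . . . . . .
    . . . . . . . . . . .
    . . . . . . . . . . .
T3:
  2·area = 88  (B↔C swapped to make it positive)
  edge (0, 6)→(14, 2): d=(14,-4) top-left  bias=+0
  edge (14, 2)→(8, 10): d=(-6,8) right/bottom  bias=-1
  edge (8, 10)→(0, 6): d=(-8,-4) top-left  bias=+0
    (5,1)@(11, 3): e=[2,18,68] → X
    (6,1)@(13, 3): e=[10,2,76] → X
    (7,1)@(15, 3): e=[18,-14,84] → .
    (2,2)@(5, 5): e=[6,54,28] → X
    (3,2)@(7, 5): e=[14,38,36] → X
    (4,2)@(9, 5): e=[22,22,44] → X
    (6,2)@(13, 5): e=[38,-10,60] → .
    (1,3)@(3, 7): e=[26,58,4] → X
    (5,3)@(11, 7): e=[58,-6,36] → .
    (1,4)@(3, 9): e=[54,46,-12] → .
    (2,4)@(5, 9): e=[62,30,-4] → .
    (3,4)@(7, 9): e=[70,14,4] → X
  covered (11 px):
    . . . . . . . . . . .
    . . . . . X X . . . .
    . . X X X X . . . . .
    . X X X X . . . . . .
    . . . X . . . . . . .
    . . . . . . . . . . .
    . . . . . . . . . . .
T4:
  2·area = 68
  edge (14, 12)→(0, 2): d=(-14,-10) top-left  bias=+0
  edge (0, 2)→(18, 10): d=(18,8) right/bottom  bias=-1
  edge (18, 10)→(14, 12): d=(-4,2) right/bottom  bias=-1
    (2,2)@(5, 5): e=[8,14,46] → X
    (3,2)@(7, 5): e=[28,-2,42] → .
    (2,3)@(5, 7): e=[-20,50,38] → .
    (3,3)@(7, 7): e=[0,34,34] → X  [on edge]
    (4,3)@(9, 7): e=[20,18,30] → X
    (5,3)@(11, 7): e=[40,2,26] → X
    (6,3)@(13, 7): e=[60,-14,22] → .
    (3,4)@(7, 9): e=[-28,70,26] → .
    (4,4)@(9, 9): e=[-8,54,22] → .
    (5,4)@(11, 9): e=[12,38,18] → X
    (6,4)@(13, 9): e=[32,22,14] → X
    (7,4)@(15, 9): e=[52,6,10] → X
  covered (9 px):
    . . . . . . . . . . .
    . . . . . . . . . . .
    . . X . . . . . . . .
    . . . X X X . . . . .
    . . . . . X X X . . .
    . . . . . . X X . . .
    . . . . . . . . . . .

Final: [[5,1],[6,1],[2,2],[3,2],[4,2],[5,2],[1,3],[2,3],[3,3],[4,3],[3,4]]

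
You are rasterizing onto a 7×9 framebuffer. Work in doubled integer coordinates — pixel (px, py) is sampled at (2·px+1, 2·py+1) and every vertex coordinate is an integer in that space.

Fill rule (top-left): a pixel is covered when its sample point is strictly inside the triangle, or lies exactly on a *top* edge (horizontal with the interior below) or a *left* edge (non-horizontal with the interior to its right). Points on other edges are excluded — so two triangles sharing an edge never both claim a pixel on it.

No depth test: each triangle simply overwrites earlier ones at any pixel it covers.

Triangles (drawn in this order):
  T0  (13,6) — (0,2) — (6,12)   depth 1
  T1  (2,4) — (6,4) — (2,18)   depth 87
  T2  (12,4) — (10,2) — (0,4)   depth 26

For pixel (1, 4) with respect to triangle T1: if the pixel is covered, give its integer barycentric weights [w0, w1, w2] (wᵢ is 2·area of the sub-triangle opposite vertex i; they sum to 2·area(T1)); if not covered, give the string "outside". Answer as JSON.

T0:
  2·area = 106  (B↔C swapped to make it positive)
  edge (13, 6)→(6, 12): d=(-7,6) right/bottom  bias=-1
  edge (6, 12)→(0, 2): d=(-6,-10) top-left  bias=+0
  edge (0, 2)→(13, 6): d=(13,4) right/bottom  bias=-1
    (0,1)@(1, 3): e=[93,4,9] → █
    (1,1)@(3, 3): e=[81,24,1] → █
    (2,1)@(5, 3): e=[69,44,-7] → ·
    (0,2)@(1, 5): e=[79,-8,35] → ·
    (1,2)@(3, 5): e=[67,12,27] → █
    (2,2)@(5, 5): e=[55,32,19] → █
    (3,2)@(7, 5): e=[43,52,11] → █
    (4,2)@(9, 5): e=[31,72,3] → █
    (5,2)@(11, 5): e=[19,92,-5] → ·
    (1,3)@(3, 7): e=[53,0,53] → █  [on edge]
    (5,3)@(11, 7): e=[5,80,21] → █
    (6,3)@(13, 7): e=[-7,100,13] → ·
    (4,8)@(9, 17): e=[-53,0,159] → ·  [on edge]
  covered (15 px):
    · · · · · · ·
    █ █ · · · · ·
    · █ █ █ █ · ·
    · █ █ █ █ █ ·
    · · █ █ █ · ·
    · · · █ · · ·
    · · · · · · ·
    · · · · · · ·
    · · · · · · ·
T1:
  2·area = 56
  edge (2, 4)→(6, 4): d=(4,0) top-left  bias=+0
  edge (6, 4)→(2, 18): d=(-4,14) right/bottom  bias=-1
  edge (2, 18)→(2, 4): d=(0,-14) top-left  bias=+0
    (1,2)@(3, 5): e=[4,38,14] → █
    (2,2)@(5, 5): e=[4,10,42] → █
    (3,2)@(7, 5): e=[4,-18,70] → ·
    (1,3)@(3, 7): e=[12,30,14] → █
    (3,3)@(7, 7): e=[12,-26,70] → ·
    (1,4)@(3, 9): e=[20,22,14] → █
    (2,4)@(5, 9): e=[20,-6,42] → ·
    (1,5)@(3, 11): e=[28,14,14] → █
    (2,5)@(5, 11): e=[28,-14,42] → ·
    (1,6)@(3, 13): e=[36,6,14] → █
    (2,6)@(5, 13): e=[36,-22,42] → ·
    (1,7)@(3, 15): e=[44,-2,14] → ·
  covered (7 px):
    · · · · · · ·
    · · · · · · ·
    · █ █ · · · ·
    · █ █ · · · ·
    · █ · · · · ·
    · █ · · · · ·
    · █ · · · · ·
    · · · · · · ·
    · · · · · · ·
T2:
  2·area = 24  (B↔C swapped to make it positive)
  edge (12, 4)→(0, 4): d=(-12,0) right/bottom  bias=-1
  edge (0, 4)→(10, 2): d=(10,-2) top-left  bias=+0
  edge (10, 2)→(12, 4): d=(2,2) right/bottom  bias=-1
    (4,0)@(9, 1): e=[36,-12,0] → ·  [on edge]
    (2,1)@(5, 3): e=[12,0,12] → █  [on edge]
    (3,1)@(7, 3): e=[12,4,8] → █
    (4,1)@(9, 3): e=[12,8,4] → █
    (5,1)@(11, 3): e=[12,12,0] → ·  [on edge]
    (2,2)@(5, 5): e=[-12,20,16] → ·
    (3,2)@(7, 5): e=[-12,24,12] → ·
    (4,2)@(9, 5): e=[-12,28,8] → ·
    (6,2)@(13, 5): e=[-12,36,0] → ·  [on edge]
  covered (3 px):
    · · · · · · ·
    · · █ █ █ · ·
    · · · · · · ·
    · · · · · · ·
    · · · · · · ·
    · · · · · · ·
    · · · · · · ·
    · · · · · · ·
    · · · · · · ·

Result: [22,14,20]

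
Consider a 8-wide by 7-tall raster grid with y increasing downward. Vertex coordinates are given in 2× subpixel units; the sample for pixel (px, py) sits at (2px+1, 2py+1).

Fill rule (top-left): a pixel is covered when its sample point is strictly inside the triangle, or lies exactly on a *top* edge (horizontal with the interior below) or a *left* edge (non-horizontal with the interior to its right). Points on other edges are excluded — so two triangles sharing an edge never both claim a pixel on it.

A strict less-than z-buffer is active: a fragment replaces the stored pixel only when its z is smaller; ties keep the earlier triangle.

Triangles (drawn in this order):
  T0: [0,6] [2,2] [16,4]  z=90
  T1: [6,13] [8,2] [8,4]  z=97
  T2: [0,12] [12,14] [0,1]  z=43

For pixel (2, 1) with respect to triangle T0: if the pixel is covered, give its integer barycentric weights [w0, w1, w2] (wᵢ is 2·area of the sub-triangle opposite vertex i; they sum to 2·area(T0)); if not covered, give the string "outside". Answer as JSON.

T0:
  2·area = 60
  edge (0, 6)→(2, 2): d=(2,-4) top-left  bias=+0
  edge (2, 2)→(16, 4): d=(14,2) right/bottom  bias=-1
  edge (16, 4)→(0, 6): d=(-16,2) right/bottom  bias=-1
    (1,1)@(3, 3): e=[6,12,42] → █
    (2,1)@(5, 3): e=[14,8,38] → █
    (3,1)@(7, 3): e=[22,4,34] → █
    (4,1)@(9, 3): e=[30,0,30] → ·  [on edge]
    (0,2)@(1, 5): e=[2,44,14] → █
    (4,2)@(9, 5): e=[34,28,-2] → ·
    (0,3)@(1, 7): e=[6,72,-18] → ·
    (1,3)@(3, 7): e=[14,68,-22] → ·
    (2,3)@(5, 7): e=[22,64,-26] → ·
    (3,3)@(7, 7): e=[30,60,-30] → ·
  covered (7 px):
    · · · · · · · ·
    · █ █ █ · · · ·
    █ █ █ █ · · · ·
    · · · · · · · ·
    · · · · · · · ·
    · · · · · · · ·
    · · · · · · · ·
T1:
  2·area = 4
  edge (6, 13)→(8, 2): d=(2,-11) top-left  bias=+0
  edge (8, 2)→(8, 4): d=(0,2) right/bottom  bias=-1
  edge (8, 4)→(6, 13): d=(-2,9) right/bottom  bias=-1
  covered (0 px):
    · · · · · · · ·
    · · · · · · · ·
    · · · · · · · ·
    · · · · · · · ·
    · · · · · · · ·
    · · · · · · · ·
    · · · · · · · ·
T2:
  2·area = 132  (B↔C swapped to make it positive)
  edge (0, 12)→(0, 1): d=(0,-11) top-left  bias=+0
  edge (0, 1)→(12, 14): d=(12,13) right/bottom  bias=-1
  edge (12, 14)→(0, 12): d=(-12,-2) top-left  bias=+0
    (0,1)@(1, 3): e=[11,11,110] → █
    (1,1)@(3, 3): e=[33,-15,114] → ·
    (0,2)@(1, 5): e=[11,35,86] → █
    (1,2)@(3, 5): e=[33,9,90] → █
    (2,2)@(5, 5): e=[55,-17,94] → ·
    (0,3)@(1, 7): e=[11,59,62] → █
    (2,3)@(5, 7): e=[55,7,70] → █
    (3,3)@(7, 7): e=[77,-19,74] → ·
    (0,4)@(1, 9): e=[11,83,38] → █
    (3,4)@(7, 9): e=[77,5,50] → █
    (4,4)@(9, 9): e=[99,-21,54] → ·
    (0,5)@(1, 11): e=[11,107,14] → █
  covered (18 px):
    · · · · · · · ·
    █ · · · · · · ·
    █ █ · · · · · ·
    █ █ █ · · · · ·
    █ █ █ █ · · · ·
    █ █ █ █ █ · · ·
    · · · █ █ █ · ·

Result: [8,38,14]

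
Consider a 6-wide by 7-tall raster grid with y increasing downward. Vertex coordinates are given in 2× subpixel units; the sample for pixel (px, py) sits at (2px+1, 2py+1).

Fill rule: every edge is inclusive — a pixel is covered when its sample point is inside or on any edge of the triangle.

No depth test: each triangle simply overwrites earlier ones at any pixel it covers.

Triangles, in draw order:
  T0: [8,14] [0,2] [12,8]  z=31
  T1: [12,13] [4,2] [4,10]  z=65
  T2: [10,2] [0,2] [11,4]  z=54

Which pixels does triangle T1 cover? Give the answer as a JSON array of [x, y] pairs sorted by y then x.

T0:
  2·area = 96
  edge (8, 14)→(0, 2): d=(-8,-12) inclusive
  edge (0, 2)→(12, 8): d=(12,6) inclusive
  edge (12, 8)→(8, 14): d=(-4,6) inclusive
    (0,1)@(1, 3): e=[4,6,86] → #
    (1,1)@(3, 3): e=[28,-6,74] → ·
    (0,2)@(1, 5): e=[-12,30,78] → ·
    (1,2)@(3, 5): e=[12,18,66] → #
    (2,2)@(5, 5): e=[36,6,54] → #
    (3,2)@(7, 5): e=[60,-6,42] → ·
    (1,3)@(3, 7): e=[-4,42,58] → ·
    (2,3)@(5, 7): e=[20,30,46] → #
    (3,3)@(7, 7): e=[44,18,34] → #
    (4,3)@(9, 7): e=[68,6,22] → #
    (5,3)@(11, 7): e=[92,-6,10] → ·
    (2,4)@(5, 9): e=[4,54,38] → #
  covered (12 px):
    · · · · · ·
    # · · · · ·
    · # # · · ·
    · · # # # ·
    · · # # # #
    · · · # # ·
    · · · · · ·
T1:
  2·area = 64  (B↔C swapped to make it positive)
  edge (12, 13)→(4, 10): d=(-8,-3) inclusive
  edge (4, 10)→(4, 2): d=(0,-8) inclusive
  edge (4, 2)→(12, 13): d=(8,11) inclusive
    (2,2)@(5, 5): e=[43,8,13] → #
    (3,2)@(7, 5): e=[49,24,-9] → ·
    (2,3)@(5, 7): e=[27,8,29] → #
    (3,3)@(7, 7): e=[33,24,7] → #
    (4,3)@(9, 7): e=[39,40,-15] → ·
    (2,4)@(5, 9): e=[11,8,45] → #
    (4,4)@(9, 9): e=[23,40,1] → #
    (5,4)@(11, 9): e=[29,56,-21] → ·
    (2,5)@(5, 11): e=[-5,8,61] → ·
    (3,5)@(7, 11): e=[1,24,39] → #
    (5,5)@(11, 11): e=[13,56,-5] → ·
    (3,6)@(7, 13): e=[-15,24,55] → ·
  covered (8 px):
    · · · · · ·
    · · · · · ·
    · · # · · ·
    · · # # · ·
    · · # # # ·
    · · · # # ·
    · · · · · ·
T2:
  2·area = 20  (B↔C swapped to make it positive)
  edge (10, 2)→(11, 4): d=(1,2) inclusive
  edge (11, 4)→(0, 2): d=(-11,-2) inclusive
  edge (0, 2)→(10, 2): d=(10,0) inclusive
    (3,1)@(7, 3): e=[7,3,10] → #
    (4,1)@(9, 3): e=[3,7,10] → #
    (5,1)@(11, 3): e=[-1,11,10] → ·
    (3,2)@(7, 5): e=[9,-19,30] → ·
    (4,2)@(9, 5): e=[5,-15,30] → ·
  covered (2 px):
    · · · · · ·
    · · · # # ·
    · · · · · ·
    · · · · · ·
    · · · · · ·
    · · · · · ·
    · · · · · ·

Answer: [[2,2],[2,3],[3,3],[2,4],[3,4],[4,4],[3,5],[4,5]]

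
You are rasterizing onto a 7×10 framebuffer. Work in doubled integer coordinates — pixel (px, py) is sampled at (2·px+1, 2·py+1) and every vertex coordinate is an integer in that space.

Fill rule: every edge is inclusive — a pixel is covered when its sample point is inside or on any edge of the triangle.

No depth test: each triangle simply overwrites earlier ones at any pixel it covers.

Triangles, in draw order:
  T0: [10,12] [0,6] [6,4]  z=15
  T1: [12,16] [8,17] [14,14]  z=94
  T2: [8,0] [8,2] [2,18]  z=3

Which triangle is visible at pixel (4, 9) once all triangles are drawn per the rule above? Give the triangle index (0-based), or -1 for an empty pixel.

T0:
  2·area = 56
  edge (10, 12)→(0, 6): d=(-10,-6) inclusive
  edge (0, 6)→(6, 4): d=(6,-2) inclusive
  edge (6, 4)→(10, 12): d=(4,8) inclusive
    (4,1)@(9, 3): e=[84,0,-28] → .  [on edge]
    (1,2)@(3, 5): e=[28,0,28] → X  [on edge]
    (2,2)@(5, 5): e=[40,4,12] → X
    (3,2)@(7, 5): e=[52,8,-4] → .
    (1,3)@(3, 7): e=[8,12,36] → X
    (3,3)@(7, 7): e=[32,20,4] → X
    (4,3)@(9, 7): e=[44,24,-12] → .
    (1,4)@(3, 9): e=[-12,24,44] → .
    (2,4)@(5, 9): e=[0,28,28] → X  [on edge]
    (4,4)@(9, 9): e=[24,36,-4] → .
    (2,5)@(5, 11): e=[-20,40,36] → .
    (3,5)@(7, 11): e=[-8,44,20] → .
  covered (8 px):
    . . . . . . .
    . . . . . . .
    . X X . . . .
    . X X X . . .
    . . X X . . .
    . . . . X . .
    . . . . . . .
    . . . . . . .
    . . . . . . .
    . . . . . . .
T1:
  2·area = 6
  edge (12, 16)→(8, 17): d=(-4,1) inclusive
  edge (8, 17)→(14, 14): d=(6,-3) inclusive
  edge (14, 14)→(12, 16): d=(-2,2) inclusive
    (6,7)@(13, 15): e=[3,3,0] → X  [on edge]
    (5,8)@(11, 17): e=[-3,9,0] → .  [on edge]
    (6,8)@(13, 17): e=[-5,15,-4] → .
    (4,9)@(9, 19): e=[-9,15,0] → .  [on edge]
  covered (1 px):
    . . . . . . .
    . . . . . . .
    . . . . . . .
    . . . . . . .
    . . . . . . .
    . . . . . . .
    . . . . . . .
    . . . . . . X
    . . . . . . .
    . . . . . . .
T2:
  2·area = 12
  edge (8, 0)→(8, 2): d=(0,2) inclusive
  edge (8, 2)→(2, 18): d=(-6,16) inclusive
  edge (2, 18)→(8, 0): d=(6,-18) inclusive
    (3,1)@(7, 3): e=[2,10,0] → X  [on edge]
    (4,1)@(9, 3): e=[-2,-22,36] → .
    (3,2)@(7, 5): e=[2,-2,12] → .
    (2,4)@(5, 9): e=[6,6,0] → X  [on edge]
    (3,4)@(7, 9): e=[2,-26,36] → .
    (2,5)@(5, 11): e=[6,-6,12] → .
    (1,7)@(3, 15): e=[10,2,0] → X  [on edge]
    (2,7)@(5, 15): e=[6,-30,36] → .
    (1,8)@(3, 17): e=[10,-10,12] → .
  covered (3 px):
    . . . . . . .
    . . . X . . .
    . . . . . . .
    . . . . . . .
    . . X . . . .
    . . . . . . .
    . . . . . . .
    . X . . . . .
    . . . . . . .
    . . . . . . .

Z-buffer (winner per pixel, '.' = empty):
  . . . . . . .
  . . . 2 . . .
  . 0 0 . . . .
  . 0 0 0 . . .
  . . 2 0 . . .
  . . . . 0 . .
  . . . . . . .
  . 2 . . . . 1
  . . . . . . .
  . . . . . . .

Answer: -1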